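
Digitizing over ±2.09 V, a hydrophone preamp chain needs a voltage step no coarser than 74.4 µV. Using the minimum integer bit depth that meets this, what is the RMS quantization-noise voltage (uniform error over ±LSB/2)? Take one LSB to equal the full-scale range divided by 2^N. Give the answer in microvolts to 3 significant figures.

Range = 2.09 − (-2.09) = 4.18 V.
Levels needed ≥ 4.18/74.4 µV = 56180. 2^16 = 65536 suffices, so N_min = 16.
Step size = 4.18/65536 V = 63.782 µV.
σ_q = LSB/√12 = 63.782 µV/3.4641 = 18.4 µV.

18.4 µV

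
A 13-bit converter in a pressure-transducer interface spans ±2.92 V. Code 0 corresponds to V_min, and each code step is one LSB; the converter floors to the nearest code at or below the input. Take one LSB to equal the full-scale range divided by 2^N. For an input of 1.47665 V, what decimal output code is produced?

6167

Full-scale range = 2.92 V − (-2.92 V) = 5.84 V. LSB = 5.84 V / 2^13 ≈ 0.7129 mV.
code = ⌊(V_in − V_min)/LSB⌋ = ⌊(V_in − V_min) × 2^13 / range⌋
     = ⌊(1.47665 − (-2.92)) × 8192 / 5.84⌋ = ⌊4.39665 × 8192/5.84⌋
     = ⌊6167.356⌋ = 6167.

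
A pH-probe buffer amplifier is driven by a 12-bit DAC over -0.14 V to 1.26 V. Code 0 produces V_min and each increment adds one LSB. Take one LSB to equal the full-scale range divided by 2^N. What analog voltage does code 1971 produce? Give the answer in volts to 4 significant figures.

0.5337 V

Span: 1.26 V − (-0.14 V) = 1.4 V. LSB = 1.4 V / 2^12.
V_out = -0.14 + 1971 × (1.4/4096) V
      = -0.14 + 0.673682 = 0.533682 V.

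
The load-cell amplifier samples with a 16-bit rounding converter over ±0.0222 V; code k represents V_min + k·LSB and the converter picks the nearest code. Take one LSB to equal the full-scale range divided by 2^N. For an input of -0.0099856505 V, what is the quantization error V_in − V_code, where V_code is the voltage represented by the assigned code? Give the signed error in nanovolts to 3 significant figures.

−122 nV

Span: 0.0222 V − (-0.0222 V) = 0.0444 V. LSB = 0.0444 V / 2^16 ≈ 0.6775 µV.
(-0.0099856505 − (-0.0222)) / LSB = 0.0122143495 × 65536/0.0444 = 18028.8200. Nearest integer: k = 18029.
V_code = V_min + k × range/2^16 = -0.0222 + 18029 × 0.0444/65536 = -0.0099855285645 V.
V_in − V_code = -0.0099856505 − (-0.0099855285645) = −122 nV.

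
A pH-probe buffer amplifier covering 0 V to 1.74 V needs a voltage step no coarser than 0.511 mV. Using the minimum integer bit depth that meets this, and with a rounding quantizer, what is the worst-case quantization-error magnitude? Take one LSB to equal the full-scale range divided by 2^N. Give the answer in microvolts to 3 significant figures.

212 µV

V_FS = 1.74 V.
Need 2^N ≥ 1.74 V / 0.511 mV = 3405 → N_min = 12.
LSB = 1.74 V / 2^12 = 424.80 µV.
|e|_max = LSB/2 = 212 µV.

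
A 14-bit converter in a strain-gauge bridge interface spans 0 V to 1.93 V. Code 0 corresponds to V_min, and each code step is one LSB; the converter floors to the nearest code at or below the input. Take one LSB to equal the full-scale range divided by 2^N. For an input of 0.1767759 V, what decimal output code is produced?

V_FS = 1.93 V. LSB = 1.93 V / 2^14 ≈ 117.8 µV.
code = ⌊(V_in − V_min)/LSB⌋ = ⌊(V_in − V_min) × 2^14 / range⌋
     = ⌊(0.1767759 − (0)) × 16384 / 1.93⌋ = ⌊0.1767759 × 16384/1.93⌋
     = ⌊1500.672⌋ = 1500.

1500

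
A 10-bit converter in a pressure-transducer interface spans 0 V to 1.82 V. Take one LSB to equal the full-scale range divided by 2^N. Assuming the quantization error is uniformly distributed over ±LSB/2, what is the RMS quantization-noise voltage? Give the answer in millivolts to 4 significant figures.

V_FS = 1.82 V.
Step size = 1.82/1024 V = 1.77734 mV.
V_rms = LSB/√12 = 1.77734 mV / √12 = 0.5131 mV.

0.5131 mV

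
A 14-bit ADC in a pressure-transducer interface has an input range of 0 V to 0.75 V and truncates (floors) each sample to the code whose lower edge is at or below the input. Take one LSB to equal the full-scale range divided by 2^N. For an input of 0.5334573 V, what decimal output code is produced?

V_FS = 0.75 V. LSB = 0.75 V / 2^14 ≈ 45.78 µV.
(V_in − V_min) × 2^14/range = (0.5334573 − (0)) × 16384/0.75 = 11653.553.
Floor → code = 11653.

11653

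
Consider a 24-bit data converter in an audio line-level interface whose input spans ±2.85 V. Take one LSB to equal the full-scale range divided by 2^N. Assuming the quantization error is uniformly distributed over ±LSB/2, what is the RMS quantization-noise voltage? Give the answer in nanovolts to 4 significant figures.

98.08 nV

The full-scale span is 2.85 − (-2.85) = 5.7 V.
LSB = 5.7 V ÷ 2^24 = 5.7/16777216 V = 339.746 nV.
RMS of a uniform error over width LSB is LSB/√12 = 98.08 nV.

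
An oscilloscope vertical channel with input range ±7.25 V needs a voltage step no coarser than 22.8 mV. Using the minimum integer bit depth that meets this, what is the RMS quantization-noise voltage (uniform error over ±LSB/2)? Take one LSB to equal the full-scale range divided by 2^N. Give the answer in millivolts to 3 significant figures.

The full-scale span is 7.25 − (-7.25) = 14.5 V.
Required number of levels: 14.5/22.8 mV = 635.96; smallest N with 2^N ≥ that is 10.
LSB = 14.5 V ÷ 2^10 = 14.5/1024 V = 14.160 mV.
σ_q = LSB/√12 = 14.160 mV/3.4641 = 4.09 mV.

4.09 mV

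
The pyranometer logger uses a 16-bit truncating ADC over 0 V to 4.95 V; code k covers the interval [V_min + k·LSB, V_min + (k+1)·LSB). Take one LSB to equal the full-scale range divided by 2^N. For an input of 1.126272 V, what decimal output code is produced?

14911

Range is 4.95 V. LSB = 4.95 V / 2^16 ≈ 75.53 µV.
V_in − V_min = 1.126272 − (0) = 1.126272 V.
Divide by LSB: 1.126272 × 65536/4.95 = 14911.3862.
Truncating gives code 14911.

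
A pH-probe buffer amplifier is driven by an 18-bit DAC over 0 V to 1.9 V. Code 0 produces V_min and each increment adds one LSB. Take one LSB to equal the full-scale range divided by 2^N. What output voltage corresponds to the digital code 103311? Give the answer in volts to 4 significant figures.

V_FS = 1.9 V. LSB = 1.9 V / 2^18.
V_out = V_min + code × LSB = 0 V + 103311 × 1.9 V / 262144
      = 0 V + 0.748790 V = 0.748790 V.

0.7488 V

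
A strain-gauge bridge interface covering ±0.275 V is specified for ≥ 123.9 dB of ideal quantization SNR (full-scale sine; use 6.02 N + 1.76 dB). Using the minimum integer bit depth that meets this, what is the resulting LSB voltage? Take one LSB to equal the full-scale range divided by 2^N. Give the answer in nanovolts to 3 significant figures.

The full-scale span is 0.275 − (-0.275) = 0.55 V.
Required N = ⌈(123.9 − 1.76)/6.02⌉ = ⌈20.289⌉ = 21.
LSB = 0.55 V ÷ 2^21 = 0.55/2097152 V = 262 nV.

262 nV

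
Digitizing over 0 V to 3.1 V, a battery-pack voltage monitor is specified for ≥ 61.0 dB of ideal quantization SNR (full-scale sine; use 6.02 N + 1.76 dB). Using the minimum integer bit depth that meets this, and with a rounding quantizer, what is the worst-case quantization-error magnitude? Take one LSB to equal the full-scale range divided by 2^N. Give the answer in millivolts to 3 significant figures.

1.51 mV

Span = 3.1 V.
Required N = ⌈(61.0 − 1.76)/6.02⌉ = ⌈9.841⌉ = 10.
LSB = 3.1 V ÷ 2^10 = 3.1/1024 V = 3.0273 mV.
Half an LSB is 1.51 mV.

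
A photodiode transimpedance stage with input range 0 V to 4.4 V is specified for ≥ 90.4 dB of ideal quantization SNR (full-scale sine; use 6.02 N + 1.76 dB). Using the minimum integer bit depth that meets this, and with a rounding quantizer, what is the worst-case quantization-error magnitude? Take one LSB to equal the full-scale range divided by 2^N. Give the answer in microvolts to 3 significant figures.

67.1 µV

Span = 4.4 V.
Required N = ⌈(90.4 − 1.76)/6.02⌉ = ⌈14.724⌉ = 15.
Step size = 4.4/32768 V = 134.28 µV.
Half an LSB is 67.1 µV.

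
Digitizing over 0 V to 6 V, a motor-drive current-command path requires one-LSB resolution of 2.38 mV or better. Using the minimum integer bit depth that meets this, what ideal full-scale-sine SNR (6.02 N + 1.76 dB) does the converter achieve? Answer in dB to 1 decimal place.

Span = 6 V.
Required number of levels: 6/2.38 mV = 2521.0; smallest N with 2^N ≥ that is 12.
Ideal SNR at N = 12: 6.02·12 + 1.76 = 74.0 dB.

74.0 dB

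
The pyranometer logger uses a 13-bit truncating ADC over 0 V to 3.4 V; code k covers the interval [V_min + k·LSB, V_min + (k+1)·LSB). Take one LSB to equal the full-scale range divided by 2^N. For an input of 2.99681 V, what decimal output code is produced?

V_FS = 3.4 V. LSB = 3.4 V / 2^13 ≈ 415.0 µV.
(V_in − V_min) × 2^13/range = (2.99681 − (0)) × 8192/3.4 = 7220.549.
Floor → code = 7220.

7220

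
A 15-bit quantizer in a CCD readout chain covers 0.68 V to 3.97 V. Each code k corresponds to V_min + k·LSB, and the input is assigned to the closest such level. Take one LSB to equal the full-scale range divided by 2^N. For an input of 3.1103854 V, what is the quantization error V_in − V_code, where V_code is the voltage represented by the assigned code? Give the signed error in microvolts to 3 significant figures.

Range = 3.97 − (0.68) = 3.29 V. LSB = 3.29 V / 2^15 ≈ 100.4 µV.
(V_in − V_min)/LSB = (3.1103854 − (0.68)) × 32768/3.29 = 24206.3431 → nearest code k = 24206.
Reconstructed level: 0.68 + 24206 × 3.29/32768 V = 3.1103509521 V.
V_in − V_code = 3.1103854 − (3.1103509521) = +34.4 µV.

+34.4 µV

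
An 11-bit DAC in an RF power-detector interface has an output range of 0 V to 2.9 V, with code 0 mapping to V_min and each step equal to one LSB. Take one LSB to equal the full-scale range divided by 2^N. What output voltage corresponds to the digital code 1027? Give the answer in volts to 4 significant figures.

1.454 V

V_FS = 2.9 V. LSB = 2.9 V / 2^11.
V_out = V_min + code × LSB = 0 V + 1027 × 2.9 V / 2048
      = 0 V + 1.45425 V = 1.45425 V.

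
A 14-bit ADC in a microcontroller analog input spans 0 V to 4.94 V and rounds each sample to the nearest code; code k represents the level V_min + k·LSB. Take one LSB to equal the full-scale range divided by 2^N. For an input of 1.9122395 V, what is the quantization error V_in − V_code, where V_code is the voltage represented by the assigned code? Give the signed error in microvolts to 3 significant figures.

+39.8 µV

Range is 4.94 V. LSB = 4.94 V / 2^14 ≈ 301.5 µV.
Position in LSBs: (1.9122395 − (0)) × 16384/4.94 = 6342.1320; rounding gives k = 6342.
V_code = V_min + k × range/2^14 = 0 + 6342 × 4.94/16384 = 1.9121997070 V.
e = 1.9122395 − (1.9121997070) = +39.8 µV.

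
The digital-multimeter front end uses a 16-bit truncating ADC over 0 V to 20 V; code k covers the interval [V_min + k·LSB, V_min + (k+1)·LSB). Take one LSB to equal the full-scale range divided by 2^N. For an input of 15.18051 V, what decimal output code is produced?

49743

V_FS = 20 V. LSB = 20 V / 2^16 ≈ 305.2 µV.
(V_in − V_min) × 2^16/range = (15.18051 − (0)) × 65536/20 = 49743.495.
Floor → code = 49743.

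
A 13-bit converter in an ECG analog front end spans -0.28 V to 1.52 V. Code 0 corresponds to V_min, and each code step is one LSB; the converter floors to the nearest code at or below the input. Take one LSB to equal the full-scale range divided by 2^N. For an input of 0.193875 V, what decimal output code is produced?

Span: 1.52 V − (-0.28 V) = 1.8 V. LSB = 1.8 V / 2^13 ≈ 219.7 µV.
(V_in − V_min) × 2^13/range = (0.193875 − (-0.28)) × 8192/1.8 = 2156.658.
Floor → code = 2156.

2156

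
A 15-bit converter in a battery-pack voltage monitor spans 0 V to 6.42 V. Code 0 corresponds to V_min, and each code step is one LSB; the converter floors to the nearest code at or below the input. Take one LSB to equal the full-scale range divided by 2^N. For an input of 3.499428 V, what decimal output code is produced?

Range is 6.42 V. LSB = 6.42 V / 2^15 ≈ 195.9 µV.
code = ⌊(V_in − V_min)/LSB⌋ = ⌊(V_in − V_min) × 2^15 / range⌋
     = ⌊(3.499428 − (0)) × 32768 / 6.42⌋ = ⌊3.499428 × 32768/6.42⌋
     = ⌊17861.255⌋ = 17861.

17861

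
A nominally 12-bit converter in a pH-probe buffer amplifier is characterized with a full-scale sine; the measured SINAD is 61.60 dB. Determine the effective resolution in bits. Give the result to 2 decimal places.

ENOB = (61.60 − 1.76)/6.02 = 9.9402 bits.

9.94 bits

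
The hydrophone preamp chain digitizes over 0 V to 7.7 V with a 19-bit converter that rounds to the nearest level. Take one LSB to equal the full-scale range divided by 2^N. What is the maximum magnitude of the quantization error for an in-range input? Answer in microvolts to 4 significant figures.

Span = 7.7 V.
LSB = 7.7 V / 2^19 = 14.6866 µV.
Worst-case error for round-to-nearest is half an LSB: 7.343 µV.

7.343 µV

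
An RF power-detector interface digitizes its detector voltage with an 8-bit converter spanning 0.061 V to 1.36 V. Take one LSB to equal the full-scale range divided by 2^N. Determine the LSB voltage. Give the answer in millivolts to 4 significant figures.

Range = 1.36 − (0.061) = 1.299 V.
Number of codes = 2^8 = 256.
One LSB is 1.299 V / 256 = 5.074 mV.

5.074 mV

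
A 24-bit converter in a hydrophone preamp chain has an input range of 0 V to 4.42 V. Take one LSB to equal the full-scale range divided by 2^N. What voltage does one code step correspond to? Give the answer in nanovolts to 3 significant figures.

V_FS = 4.42 V.
Number of codes = 2^24 = 16777216.
Step size = 4.42/16777216 V = 263 nV.

263 nV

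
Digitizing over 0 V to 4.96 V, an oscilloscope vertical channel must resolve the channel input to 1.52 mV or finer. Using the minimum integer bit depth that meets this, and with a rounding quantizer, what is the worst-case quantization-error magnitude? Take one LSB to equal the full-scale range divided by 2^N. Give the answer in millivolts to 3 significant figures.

0.605 mV

Full-scale range = 4.96 V.
4.96 V / 1.52 mV = 3263. Since 2^11 = 2048 and 2^12 = 4096, N = 12.
Step size = 4.96/4096 V = 1.2109 mV.
|e|_max = LSB/2 = 0.605 mV.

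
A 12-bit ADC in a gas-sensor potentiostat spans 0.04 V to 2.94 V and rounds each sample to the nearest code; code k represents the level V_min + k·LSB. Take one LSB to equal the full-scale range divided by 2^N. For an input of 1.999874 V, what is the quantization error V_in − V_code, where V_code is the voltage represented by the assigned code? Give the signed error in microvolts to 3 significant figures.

+108 µV

Full-scale range = 2.94 V − (0.04 V) = 2.9 V. LSB = 2.9 V / 2^12 ≈ 0.7080 mV.
Position in LSBs: (1.999874 − (0.04)) × 4096/2.9 = 2768.1531; rounding gives k = 2768.
V_code = 0.04 + (2768/4096) × 2.9 = 1.999765625 V.
V_in − V_code = 1.999874 − (1.999765625) = +108 µV.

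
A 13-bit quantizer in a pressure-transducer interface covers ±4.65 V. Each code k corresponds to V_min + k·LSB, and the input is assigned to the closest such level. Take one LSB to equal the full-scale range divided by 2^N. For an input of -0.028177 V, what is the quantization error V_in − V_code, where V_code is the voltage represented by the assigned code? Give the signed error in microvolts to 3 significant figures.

+204 µV

Full-scale range = 4.65 V − (-4.65 V) = 9.3 V. LSB = 9.3 V / 2^13 ≈ 1.135 mV.
(-0.028177 − (-4.65)) / LSB = 4.621823 × 8192/9.3 = 4071.1800. Nearest integer: k = 4071.
Reconstructed level: -4.65 + 4071 × 9.3/8192 V = -0.02838134766 V.
V_in − V_code = -0.028177 − (-0.02838134766) = +204 µV.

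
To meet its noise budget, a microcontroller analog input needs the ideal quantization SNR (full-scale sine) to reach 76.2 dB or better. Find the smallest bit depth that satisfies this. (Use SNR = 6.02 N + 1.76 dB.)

Required N = ⌈(76.2 − 1.76)/6.02⌉ = ⌈12.365⌉ = 13.

13 bits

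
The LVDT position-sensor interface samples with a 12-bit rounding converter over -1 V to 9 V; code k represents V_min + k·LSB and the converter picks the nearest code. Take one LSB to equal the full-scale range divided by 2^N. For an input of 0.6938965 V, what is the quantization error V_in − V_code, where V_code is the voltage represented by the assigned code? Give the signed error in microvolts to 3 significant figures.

Range = 9 − (-1) = 10 V. LSB = 10 V / 2^12 ≈ 2.441 mV.
Position in LSBs: (0.6938965 − (-1)) × 4096/10 = 693.8200; rounding gives k = 694.
V_code = -1 + (694/4096) × 10 = 0.6943359375 V.
Error = V_in − V_code = 0.6938965 − (0.6943359375) = −439 µV.

−439 µV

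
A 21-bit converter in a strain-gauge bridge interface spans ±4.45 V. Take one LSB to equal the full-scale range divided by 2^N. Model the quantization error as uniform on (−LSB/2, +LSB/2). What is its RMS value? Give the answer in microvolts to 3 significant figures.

Span: 4.45 V − (-4.45 V) = 8.9 V.
One LSB is 8.9 V / 2097152 = 4.2439 µV.
V_rms = LSB/√12 = 4.2439 µV / √12 = 1.23 µV.

1.23 µV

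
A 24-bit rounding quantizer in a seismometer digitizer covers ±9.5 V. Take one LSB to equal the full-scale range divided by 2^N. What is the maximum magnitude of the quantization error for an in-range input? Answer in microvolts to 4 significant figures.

Full-scale range = 9.5 V − (-9.5 V) = 19 V.
LSB = 19 V ÷ 2^24 = 19/16777216 V = 1.13249 µV.
|e|_max = LSB/2 = 0.5662 µV.

0.5662 µV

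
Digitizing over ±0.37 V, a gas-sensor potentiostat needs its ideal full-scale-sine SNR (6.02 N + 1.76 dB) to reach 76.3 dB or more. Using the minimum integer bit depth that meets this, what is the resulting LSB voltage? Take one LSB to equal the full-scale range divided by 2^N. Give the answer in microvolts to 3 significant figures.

90.3 µV

The full-scale span is 0.37 − (-0.37) = 0.74 V.
Solving 6.02 N ≥ 76.3 − 1.76: N ≥ 12.382. Round up → N = 13.
Step size = 0.74/8192 V = 90.3 µV.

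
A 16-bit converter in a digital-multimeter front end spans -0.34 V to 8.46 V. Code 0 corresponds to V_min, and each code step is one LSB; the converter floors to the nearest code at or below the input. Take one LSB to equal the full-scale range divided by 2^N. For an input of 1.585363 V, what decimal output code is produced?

14338

Range = 8.46 − (-0.34) = 8.8 V. LSB = 8.8 V / 2^16 ≈ 134.3 µV.
code = ⌊(V_in − V_min)/LSB⌋ = ⌊(V_in − V_min) × 2^16 / range⌋
     = ⌊(1.585363 − (-0.34)) × 65536 / 8.8⌋ = ⌊1.925363 × 65536/8.8⌋
     = ⌊14338.703⌋ = 14338.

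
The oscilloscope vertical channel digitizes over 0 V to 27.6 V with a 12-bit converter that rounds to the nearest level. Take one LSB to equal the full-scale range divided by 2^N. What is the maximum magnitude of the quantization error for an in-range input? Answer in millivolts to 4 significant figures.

Range is 27.6 V.
LSB = 27.6 V ÷ 2^12 = 27.6/4096 V = 6.73828 mV.
|e|_max = LSB/2 = 3.369 mV.

3.369 mV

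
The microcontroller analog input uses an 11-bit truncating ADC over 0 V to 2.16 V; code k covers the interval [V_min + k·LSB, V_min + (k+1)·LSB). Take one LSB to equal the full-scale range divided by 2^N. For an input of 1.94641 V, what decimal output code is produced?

Range is 2.16 V. LSB = 2.16 V / 2^11 ≈ 1.055 mV.
code = ⌊(V_in − V_min)/LSB⌋ = ⌊(V_in − V_min) × 2^11 / range⌋
     = ⌊(1.94641 − (0)) × 2048 / 2.16⌋ = ⌊1.94641 × 2048/2.16⌋
     = ⌊1845.485⌋ = 1845.

1845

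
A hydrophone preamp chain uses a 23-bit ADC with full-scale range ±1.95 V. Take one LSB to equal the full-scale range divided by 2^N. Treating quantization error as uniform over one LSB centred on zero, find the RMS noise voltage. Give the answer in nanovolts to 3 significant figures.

134 nV

Full-scale range = 1.95 V − (-1.95 V) = 3.9 V.
Step size = 3.9/8388608 V = 464.92 nV.
For a uniform distribution on [−LSB/2, +LSB/2], V_rms = LSB/√12 = 464.92 nV/3.4641 = 134 nV.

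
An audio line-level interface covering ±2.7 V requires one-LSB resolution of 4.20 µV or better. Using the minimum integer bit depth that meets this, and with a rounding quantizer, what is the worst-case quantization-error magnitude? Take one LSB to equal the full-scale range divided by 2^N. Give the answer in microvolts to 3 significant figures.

1.29 µV

The full-scale span is 2.7 − (-2.7) = 5.4 V.
Levels needed ≥ 5.4/4.20 µV = 1.286e6. 2^21 = 2097152 suffices, so N_min = 21.
One LSB is 5.4 V / 2097152 = 2.5749 µV.
|e|_max = LSB/2 = 1.29 µV.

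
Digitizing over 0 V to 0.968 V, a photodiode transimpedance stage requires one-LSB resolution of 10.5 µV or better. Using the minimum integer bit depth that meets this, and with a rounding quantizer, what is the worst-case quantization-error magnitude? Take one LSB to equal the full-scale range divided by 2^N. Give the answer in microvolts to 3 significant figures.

3.69 µV

Range is 0.968 V.
Levels needed ≥ 0.968/10.5 µV = 92190. 2^17 = 131072 suffices, so N_min = 17.
LSB = 0.968 V ÷ 2^17 = 0.968/131072 V = 7.3853 µV.
|e|_max = LSB/2 = 3.69 µV.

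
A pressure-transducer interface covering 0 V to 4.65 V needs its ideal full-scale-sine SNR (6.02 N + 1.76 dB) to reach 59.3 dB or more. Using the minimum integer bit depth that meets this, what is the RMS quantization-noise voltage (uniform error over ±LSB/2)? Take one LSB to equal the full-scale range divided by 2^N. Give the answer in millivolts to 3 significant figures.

1.31 mV

Range is 4.65 V.
Solving 6.02 N ≥ 59.3 − 1.76: N ≥ 9.558. Round up → N = 10.
LSB = 4.65 V / 2^10 = 4.5410 mV.
RMS noise = LSB/√12 = 1.31 mV.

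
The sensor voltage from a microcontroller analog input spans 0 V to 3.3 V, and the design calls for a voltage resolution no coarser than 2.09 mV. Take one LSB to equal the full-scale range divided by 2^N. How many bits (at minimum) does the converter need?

11 bits

V_FS = 3.3 V.
3.3 V / 2.09 mV = 1579. Since 2^10 = 1024 and 2^11 = 2048, N = 11.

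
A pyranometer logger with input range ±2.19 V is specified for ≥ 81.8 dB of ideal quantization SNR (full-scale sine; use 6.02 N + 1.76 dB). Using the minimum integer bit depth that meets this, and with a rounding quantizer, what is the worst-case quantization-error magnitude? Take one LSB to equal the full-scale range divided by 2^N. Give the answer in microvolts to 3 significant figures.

134 µV

Range = 2.19 − (-2.19) = 4.38 V.
Solving 6.02 N ≥ 81.8 − 1.76: N ≥ 13.296. Round up → N = 14.
One LSB is 4.38 V / 16384 = 267.33 µV.
Max error for round-to-nearest is LSB/2 = 134 µV.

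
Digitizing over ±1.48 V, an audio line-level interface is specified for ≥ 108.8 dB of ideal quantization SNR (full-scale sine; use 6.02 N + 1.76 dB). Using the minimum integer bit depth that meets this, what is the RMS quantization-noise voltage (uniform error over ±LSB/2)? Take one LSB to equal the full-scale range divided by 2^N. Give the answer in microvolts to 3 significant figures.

3.26 µV

Full-scale range = 1.48 V − (-1.48 V) = 2.96 V.
Required N = ⌈(108.8 − 1.76)/6.02⌉ = ⌈17.781⌉ = 18.
LSB = 2.96 V / 2^18 = 11.292 µV.
RMS noise = LSB/√12 = 3.26 µV.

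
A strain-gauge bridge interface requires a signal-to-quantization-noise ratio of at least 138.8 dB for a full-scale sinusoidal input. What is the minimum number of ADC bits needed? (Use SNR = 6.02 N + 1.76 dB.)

6.02 N + 1.76 ≥ 138.8 gives N ≥ 22.764, so the minimum integer is 23.

23 bits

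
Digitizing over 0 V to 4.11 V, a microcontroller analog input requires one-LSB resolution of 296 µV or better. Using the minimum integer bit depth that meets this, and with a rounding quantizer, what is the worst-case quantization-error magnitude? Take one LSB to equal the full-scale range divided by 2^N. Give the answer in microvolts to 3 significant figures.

V_FS = 4.11 V.
4.11 V / 296 µV = 13890. Since 2^13 = 8192 and 2^14 = 16384, N = 14.
Step size = 4.11/16384 V = 250.85 µV.
|e|_max = LSB/2 = 125 µV.

125 µV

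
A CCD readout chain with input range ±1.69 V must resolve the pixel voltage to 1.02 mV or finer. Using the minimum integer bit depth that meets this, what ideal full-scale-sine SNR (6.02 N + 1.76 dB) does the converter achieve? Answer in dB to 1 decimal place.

74.0 dB

The full-scale span is 1.69 − (-1.69) = 3.38 V.
Levels needed ≥ 3.38/1.02 mV = 3314. 2^12 = 4096 suffices, so N_min = 12.
Ideal SNR at N = 12: 6.02·12 + 1.76 = 74.0 dB.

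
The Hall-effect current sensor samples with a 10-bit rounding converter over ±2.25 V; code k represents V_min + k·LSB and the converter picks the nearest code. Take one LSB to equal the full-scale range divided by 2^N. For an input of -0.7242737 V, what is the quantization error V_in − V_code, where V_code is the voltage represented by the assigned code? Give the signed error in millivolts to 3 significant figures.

Span: 2.25 V − (-2.25 V) = 4.5 V. LSB = 4.5 V / 2^10 ≈ 4.395 mV.
(-0.7242737 − (-2.25)) / LSB = 1.5257263 × 1024/4.5 = 347.1875. Nearest integer: k = 347.
V_code = -2.25 + (347/1024) × 4.5 = -0.7250976563 V.
V_in − V_code = -0.7242737 − (-0.7250976563) = +0.824 mV.

+0.824 mV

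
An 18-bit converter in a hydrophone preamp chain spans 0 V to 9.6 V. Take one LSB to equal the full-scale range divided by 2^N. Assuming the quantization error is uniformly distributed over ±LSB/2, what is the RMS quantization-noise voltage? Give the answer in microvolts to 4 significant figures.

V_FS = 9.6 V.
LSB = 9.6 V ÷ 2^18 = 9.6/262144 V = 36.6211 µV.
For a uniform distribution on [−LSB/2, +LSB/2], V_rms = LSB/√12 = 36.6211 µV/3.4641 = 10.57 µV.

10.57 µV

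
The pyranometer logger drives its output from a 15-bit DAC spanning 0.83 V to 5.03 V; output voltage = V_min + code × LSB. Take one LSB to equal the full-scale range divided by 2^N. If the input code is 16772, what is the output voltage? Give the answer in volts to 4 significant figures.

The full-scale span is 5.03 − (0.83) = 4.2 V. LSB = 4.2 V / 2^15.
V_out = V_min + code × LSB = 0.83 V + 16772 × 4.2 V / 32768
      = 0.83 V + 2.14973 V = 2.97973 V.

2.980 V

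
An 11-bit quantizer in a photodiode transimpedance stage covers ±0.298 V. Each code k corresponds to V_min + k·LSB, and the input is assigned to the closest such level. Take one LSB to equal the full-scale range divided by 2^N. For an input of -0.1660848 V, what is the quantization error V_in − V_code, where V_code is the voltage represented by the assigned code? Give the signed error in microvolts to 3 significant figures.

The full-scale span is 0.298 − (-0.298) = 0.596 V. LSB = 0.596 V / 2^11 ≈ 291.0 µV.
(V_in − V_min)/LSB = (-0.1660848 − (-0.298)) × 2048/0.596 = 453.2925 → nearest code k = 453.
V_code = -0.298 + (453/2048) × 0.596 = -0.1661699219 V.
e = -0.1660848 − (-0.1661699219) = +85.1 µV.

+85.1 µV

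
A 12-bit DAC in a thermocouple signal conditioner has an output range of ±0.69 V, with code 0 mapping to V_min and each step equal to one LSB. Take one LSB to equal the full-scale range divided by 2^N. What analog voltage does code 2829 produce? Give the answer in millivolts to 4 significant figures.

Full-scale range = 0.69 V − (-0.69 V) = 1.38 V. LSB = 1.38 V / 2^12.
V_out = V_min + code × LSB = -0.69 V + 2829 × 1.38 V / 4096
      = -0.69 + 0.953130 = 0.263130 V.

263.1 mV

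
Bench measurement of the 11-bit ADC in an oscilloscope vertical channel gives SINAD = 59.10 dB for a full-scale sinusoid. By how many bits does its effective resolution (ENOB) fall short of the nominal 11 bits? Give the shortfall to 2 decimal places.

N_eff = (59.10 − 1.76)/6.02 = 9.5249 bits.
Shortfall = 11 − 9.5249 = 1.4751 bits.

1.48 bits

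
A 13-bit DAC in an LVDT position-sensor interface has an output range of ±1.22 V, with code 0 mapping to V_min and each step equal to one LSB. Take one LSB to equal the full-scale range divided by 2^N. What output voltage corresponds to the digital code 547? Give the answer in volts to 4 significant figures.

Range = 1.22 − (-1.22) = 2.44 V. LSB = 2.44 V / 2^13.
Output = V_min + (547/8192) × range = -1.22 + 0.0667725 × 2.44 V
      = -1.22 V + 0.162925 V = -1.05708 V.

-1.057 V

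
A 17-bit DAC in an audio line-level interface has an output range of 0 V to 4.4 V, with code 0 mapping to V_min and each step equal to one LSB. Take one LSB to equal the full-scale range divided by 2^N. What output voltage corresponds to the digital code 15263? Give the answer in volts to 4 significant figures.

V_FS = 4.4 V. LSB = 4.4 V / 2^17.
V_out = V_min + code × LSB = 0 V + 15263 × 4.4 V / 131072
      = 0 V + 0.512369 V = 0.512369 V.

0.5124 V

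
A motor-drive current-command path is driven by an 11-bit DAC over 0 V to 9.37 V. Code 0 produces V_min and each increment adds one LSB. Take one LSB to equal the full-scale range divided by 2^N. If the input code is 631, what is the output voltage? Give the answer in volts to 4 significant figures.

Span = 9.37 V. LSB = 9.37 V / 2^11.
Output = V_min + (631/2048) × range = 0 + 0.308105 × 9.37 V
      = 0 V + 2.88695 V = 2.88695 V.

2.887 V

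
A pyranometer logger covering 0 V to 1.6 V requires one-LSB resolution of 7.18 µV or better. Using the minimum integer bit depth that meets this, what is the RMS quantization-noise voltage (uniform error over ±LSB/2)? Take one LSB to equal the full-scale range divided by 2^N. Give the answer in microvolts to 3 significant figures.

Full-scale range = 1.6 V.
Need 2^N ≥ 1.6 V / 7.18 µV = 222800 → N_min = 18.
Step size = 1.6/262144 V = 6.1035 µV.
V_rms = LSB/√12 = 1.76 µV.

1.76 µV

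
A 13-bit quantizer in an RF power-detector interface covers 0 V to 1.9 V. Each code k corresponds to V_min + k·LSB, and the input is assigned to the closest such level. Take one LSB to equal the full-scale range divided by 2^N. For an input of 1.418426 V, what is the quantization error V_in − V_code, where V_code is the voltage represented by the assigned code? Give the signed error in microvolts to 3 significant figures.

−79.9 µV

Range is 1.9 V. LSB = 1.9 V / 2^13 ≈ 231.9 µV.
(V_in − V_min)/LSB = (1.418426 − (0)) × 8192/1.9 = 6115.6557 → nearest code k = 6116.
V_code = V_min + k × range/2^13 = 0 + 6116 × 1.9/8192 = 1.418505859 V.
V_in − V_code = 1.418426 − (1.418505859) = −79.9 µV.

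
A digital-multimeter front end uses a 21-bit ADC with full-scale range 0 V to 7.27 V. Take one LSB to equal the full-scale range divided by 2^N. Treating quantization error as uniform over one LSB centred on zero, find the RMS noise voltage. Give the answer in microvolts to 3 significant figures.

Range is 7.27 V.
Step size = 7.27/2097152 V = 3.4666 µV.
For a uniform distribution on [−LSB/2, +LSB/2], V_rms = LSB/√12 = 3.4666 µV/3.4641 = 1.00 µV.

1.00 µV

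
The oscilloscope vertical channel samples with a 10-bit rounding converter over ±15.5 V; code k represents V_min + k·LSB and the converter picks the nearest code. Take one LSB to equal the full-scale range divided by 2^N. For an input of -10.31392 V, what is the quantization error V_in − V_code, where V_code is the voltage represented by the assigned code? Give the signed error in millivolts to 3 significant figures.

Span: 15.5 V − (-15.5 V) = 31 V. LSB = 31 V / 2^10 ≈ 30.27 mV.
(V_in − V_min)/LSB = (-10.31392 − (-15.5)) × 1024/31 = 171.3079 → nearest code k = 171.
Reconstructed level: -15.5 + 171 × 31/1024 V = -10.32324219 V.
Error = V_in − V_code = -10.31392 − (-10.32324219) = +9.32 mV.

+9.32 mV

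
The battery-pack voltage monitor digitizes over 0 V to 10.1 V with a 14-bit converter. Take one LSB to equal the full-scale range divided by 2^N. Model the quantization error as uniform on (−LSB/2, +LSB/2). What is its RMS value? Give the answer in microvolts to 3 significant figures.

Range is 10.1 V.
One LSB is 10.1 V / 16384 = 0.61646 mV.
V_rms = LSB/√12 = 0.61646 mV / √12 = 178 µV.

178 µV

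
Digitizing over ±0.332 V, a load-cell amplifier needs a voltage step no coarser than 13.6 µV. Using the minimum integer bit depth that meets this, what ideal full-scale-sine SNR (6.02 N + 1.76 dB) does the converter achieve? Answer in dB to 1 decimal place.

Full-scale range = 0.332 V − (-0.332 V) = 0.664 V.
Levels needed ≥ 0.664/13.6 µV = 48820. 2^16 = 65536 suffices, so N_min = 16.
SNR = 6.02 × 16 + 1.76 = 98.08 dB.

98.1 dB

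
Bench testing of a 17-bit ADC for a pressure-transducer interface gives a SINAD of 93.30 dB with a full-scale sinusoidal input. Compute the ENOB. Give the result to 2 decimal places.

ENOB = (SINAD − 1.76) / 6.02 = (93.30 − 1.76) / 6.02 = 91.54 / 6.02 = 15.2060.

15.21 bits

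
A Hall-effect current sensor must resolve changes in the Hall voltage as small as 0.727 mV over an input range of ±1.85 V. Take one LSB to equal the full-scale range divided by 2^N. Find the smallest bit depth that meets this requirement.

13 bits

The full-scale span is 1.85 − (-1.85) = 3.7 V.
Need 2^N ≥ 3.7 V / 0.727 mV = 5089 → N_min = 13.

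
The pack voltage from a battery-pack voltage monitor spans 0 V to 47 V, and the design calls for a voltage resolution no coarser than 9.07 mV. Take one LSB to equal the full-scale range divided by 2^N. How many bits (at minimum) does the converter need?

Range is 47 V.
47 V / 9.07 mV = 5182. Since 2^12 = 4096 and 2^13 = 8192, N = 13.

13 bits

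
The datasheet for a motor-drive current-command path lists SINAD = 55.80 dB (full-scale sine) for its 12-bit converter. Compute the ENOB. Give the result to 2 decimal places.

ENOB = (55.80 − 1.76)/6.02 = 8.9767 bits.

8.98 bits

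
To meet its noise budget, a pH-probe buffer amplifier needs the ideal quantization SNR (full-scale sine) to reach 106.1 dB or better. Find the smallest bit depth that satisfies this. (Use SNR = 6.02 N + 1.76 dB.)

18 bits

Required N = ⌈(106.1 − 1.76)/6.02⌉ = ⌈17.332⌉ = 18.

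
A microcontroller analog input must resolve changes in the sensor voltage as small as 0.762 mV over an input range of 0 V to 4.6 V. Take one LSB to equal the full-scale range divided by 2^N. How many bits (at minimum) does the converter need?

Full-scale range = 4.6 V.
4.6 V / 0.762 mV = 6037. Since 2^12 = 4096 and 2^13 = 8192, N = 13.

13 bits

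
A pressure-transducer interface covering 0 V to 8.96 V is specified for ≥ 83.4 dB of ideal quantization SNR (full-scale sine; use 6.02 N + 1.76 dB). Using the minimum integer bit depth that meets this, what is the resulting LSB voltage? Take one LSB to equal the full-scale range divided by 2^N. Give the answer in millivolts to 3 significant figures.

Range is 8.96 V.
Solving 6.02 N ≥ 83.4 − 1.76: N ≥ 13.561. Round up → N = 14.
LSB = 8.96 V ÷ 2^14 = 8.96/16384 V = 0.547 mV.

0.547 mV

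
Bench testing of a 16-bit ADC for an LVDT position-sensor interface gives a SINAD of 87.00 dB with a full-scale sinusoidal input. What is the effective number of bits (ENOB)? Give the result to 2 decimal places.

ENOB = (87.00 − 1.76)/6.02 = 14.1595 bits.

14.16 bits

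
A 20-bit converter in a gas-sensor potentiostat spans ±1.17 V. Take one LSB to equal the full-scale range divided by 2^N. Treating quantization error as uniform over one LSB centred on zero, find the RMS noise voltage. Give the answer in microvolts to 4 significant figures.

0.6442 µV

Range = 1.17 − (-1.17) = 2.34 V.
LSB = 2.34 V / 2^20 = 2.23160 µV.
For a uniform distribution on [−LSB/2, +LSB/2], V_rms = LSB/√12 = 2.23160 µV/3.4641 = 0.6442 µV.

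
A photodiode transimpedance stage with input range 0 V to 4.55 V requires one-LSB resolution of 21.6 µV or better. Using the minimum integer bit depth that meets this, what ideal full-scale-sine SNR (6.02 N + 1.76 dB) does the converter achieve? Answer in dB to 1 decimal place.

V_FS = 4.55 V.
Need 2^N ≥ 4.55 V / 21.6 µV = 210600 → N_min = 18.
SNR = 6.02 × 18 + 1.76 = 110.12 dB.

110.1 dB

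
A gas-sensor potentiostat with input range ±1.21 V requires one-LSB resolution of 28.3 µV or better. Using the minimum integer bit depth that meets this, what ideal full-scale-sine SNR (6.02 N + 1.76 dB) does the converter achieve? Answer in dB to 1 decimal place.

Full-scale range = 1.21 V − (-1.21 V) = 2.42 V.
Levels needed ≥ 2.42/28.3 µV = 85510. 2^17 = 131072 suffices, so N_min = 17.
Ideal SNR at N = 17: 6.02·17 + 1.76 = 104.1 dB.

104.1 dB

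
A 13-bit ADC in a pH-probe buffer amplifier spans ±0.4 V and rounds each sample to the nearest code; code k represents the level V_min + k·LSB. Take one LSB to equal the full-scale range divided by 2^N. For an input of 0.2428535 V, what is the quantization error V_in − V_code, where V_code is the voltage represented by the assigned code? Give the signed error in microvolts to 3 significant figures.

−17.6 µV

Span: 0.4 V − (-0.4 V) = 0.8 V. LSB = 0.8 V / 2^13 ≈ 97.66 µV.
Position in LSBs: (0.2428535 − (-0.4)) × 8192/0.8 = 6582.8198; rounding gives k = 6583.
Reconstructed level: -0.4 + 6583 × 0.8/8192 V = 0.2428710938 V.
e = 0.2428535 − (0.2428710938) = −17.6 µV.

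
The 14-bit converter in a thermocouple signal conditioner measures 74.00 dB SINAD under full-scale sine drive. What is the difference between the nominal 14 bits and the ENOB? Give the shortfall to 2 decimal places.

Effective bits = (74.00 − 1.76)/6.02 = 12.0000.
Lost resolution: 14 − 12.0000 = 2.0000 bits.

2.00 bits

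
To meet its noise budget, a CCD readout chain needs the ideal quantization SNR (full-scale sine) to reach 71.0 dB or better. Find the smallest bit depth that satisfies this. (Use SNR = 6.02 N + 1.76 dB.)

12 bits

6.02 N + 1.76 ≥ 71.0 gives N ≥ 11.502, so the minimum integer is 12.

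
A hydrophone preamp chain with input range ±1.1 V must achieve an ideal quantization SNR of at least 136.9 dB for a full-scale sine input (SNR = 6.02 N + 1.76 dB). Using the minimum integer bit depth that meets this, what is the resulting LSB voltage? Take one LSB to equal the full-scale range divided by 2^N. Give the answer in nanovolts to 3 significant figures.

262 nV

The full-scale span is 1.1 − (-1.1) = 2.2 V.
Required N = ⌈(136.9 − 1.76)/6.02⌉ = ⌈22.449⌉ = 23.
LSB = 2.2 V / 2^23 = 262 nV.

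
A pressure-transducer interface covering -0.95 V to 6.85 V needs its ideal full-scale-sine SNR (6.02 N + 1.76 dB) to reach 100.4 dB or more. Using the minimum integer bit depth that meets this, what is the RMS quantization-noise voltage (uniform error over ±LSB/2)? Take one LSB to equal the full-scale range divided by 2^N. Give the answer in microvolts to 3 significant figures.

Full-scale range = 6.85 V − (-0.95 V) = 7.8 V.
Solving 6.02 N ≥ 100.4 − 1.76: N ≥ 16.385. Round up → N = 17.
LSB = 7.8 V ÷ 2^17 = 7.8/131072 V = 59.509 µV.
RMS noise = LSB/√12 = 17.2 µV.

17.2 µV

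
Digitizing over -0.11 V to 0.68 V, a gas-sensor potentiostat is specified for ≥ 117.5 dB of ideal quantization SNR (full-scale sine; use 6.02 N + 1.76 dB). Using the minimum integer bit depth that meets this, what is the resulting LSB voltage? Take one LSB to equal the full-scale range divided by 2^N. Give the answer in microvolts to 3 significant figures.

Range = 0.68 − (-0.11) = 0.79 V.
Required N = ⌈(117.5 − 1.76)/6.02⌉ = ⌈19.226⌉ = 20.
Step size = 0.79/1048576 V = 0.753 µV.

0.753 µV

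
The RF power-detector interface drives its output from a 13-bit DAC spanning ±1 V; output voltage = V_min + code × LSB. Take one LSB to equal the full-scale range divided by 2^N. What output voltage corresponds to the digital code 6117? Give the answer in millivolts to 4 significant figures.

Full-scale range = 1 V − (-1 V) = 2 V. LSB = 2 V / 2^13.
V_out = -1 + 6117 × (2/8192) V
      = -1 + 1.49341 = 0.493408 V.

493.4 mV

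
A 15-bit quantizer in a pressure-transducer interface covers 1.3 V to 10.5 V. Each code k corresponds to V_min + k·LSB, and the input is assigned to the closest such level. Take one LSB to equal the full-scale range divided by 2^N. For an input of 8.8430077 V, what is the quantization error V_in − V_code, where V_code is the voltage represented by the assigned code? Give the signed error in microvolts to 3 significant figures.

Full-scale range = 10.5 V − (1.3 V) = 9.2 V. LSB = 9.2 V / 2^15 ≈ 280.8 µV.
Position in LSBs: (8.8430077 − (1.3)) × 32768/9.2 = 26866.2257; rounding gives k = 26866.
Reconstructed level: 1.3 + 26866 × 9.2/32768 V = 8.8429443359 V.
V_in − V_code = 8.8430077 − (8.8429443359) = +63.4 µV.

+63.4 µV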